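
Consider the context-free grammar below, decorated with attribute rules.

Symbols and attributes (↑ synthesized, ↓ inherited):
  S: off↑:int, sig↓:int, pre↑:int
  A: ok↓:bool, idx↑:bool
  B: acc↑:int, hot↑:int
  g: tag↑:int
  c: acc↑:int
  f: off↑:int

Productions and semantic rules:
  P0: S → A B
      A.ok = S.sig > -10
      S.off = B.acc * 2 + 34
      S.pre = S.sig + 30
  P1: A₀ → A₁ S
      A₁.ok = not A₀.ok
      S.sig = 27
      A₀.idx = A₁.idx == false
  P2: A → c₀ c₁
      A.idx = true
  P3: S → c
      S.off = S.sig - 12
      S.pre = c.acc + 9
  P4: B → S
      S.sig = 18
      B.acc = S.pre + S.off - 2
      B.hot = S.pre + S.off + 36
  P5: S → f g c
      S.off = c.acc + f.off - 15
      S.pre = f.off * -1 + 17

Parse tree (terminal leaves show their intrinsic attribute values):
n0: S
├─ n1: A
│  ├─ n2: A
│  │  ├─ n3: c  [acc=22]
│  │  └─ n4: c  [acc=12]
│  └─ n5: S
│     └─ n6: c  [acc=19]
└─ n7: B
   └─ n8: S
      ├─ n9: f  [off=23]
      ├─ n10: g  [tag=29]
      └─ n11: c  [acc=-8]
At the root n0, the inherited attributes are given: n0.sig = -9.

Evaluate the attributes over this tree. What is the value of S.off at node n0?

1. n0.sig = -9  [given at root]
2. n1.ok = true  [S.sig > -10]
3. n2.ok = false  [not A₀.ok]
4. n3.acc = 22  [terminal]
5. n4.acc = 12  [terminal]
6. n2.idx = true  [true]
7. n5.sig = 27  [27]
8. n6.acc = 19  [terminal]
9. n5.off = 15  [S.sig - 12]
10. n5.pre = 28  [c.acc + 9]
11. n1.idx = false  [A₁.idx == false]
12. n8.sig = 18  [18]
13. n9.off = 23  [terminal]
14. n10.tag = 29  [terminal]
15. n11.acc = -8  [terminal]
16. n8.off = 0  [c.acc + f.off - 15]
17. n8.pre = -6  [f.off * -1 + 17]
18. n7.acc = -8  [S.pre + S.off - 2]
19. n7.hot = 30  [S.pre + S.off + 36]
20. n0.off = 18  [B.acc * 2 + 34]
21. n0.pre = 21  [S.sig + 30]

18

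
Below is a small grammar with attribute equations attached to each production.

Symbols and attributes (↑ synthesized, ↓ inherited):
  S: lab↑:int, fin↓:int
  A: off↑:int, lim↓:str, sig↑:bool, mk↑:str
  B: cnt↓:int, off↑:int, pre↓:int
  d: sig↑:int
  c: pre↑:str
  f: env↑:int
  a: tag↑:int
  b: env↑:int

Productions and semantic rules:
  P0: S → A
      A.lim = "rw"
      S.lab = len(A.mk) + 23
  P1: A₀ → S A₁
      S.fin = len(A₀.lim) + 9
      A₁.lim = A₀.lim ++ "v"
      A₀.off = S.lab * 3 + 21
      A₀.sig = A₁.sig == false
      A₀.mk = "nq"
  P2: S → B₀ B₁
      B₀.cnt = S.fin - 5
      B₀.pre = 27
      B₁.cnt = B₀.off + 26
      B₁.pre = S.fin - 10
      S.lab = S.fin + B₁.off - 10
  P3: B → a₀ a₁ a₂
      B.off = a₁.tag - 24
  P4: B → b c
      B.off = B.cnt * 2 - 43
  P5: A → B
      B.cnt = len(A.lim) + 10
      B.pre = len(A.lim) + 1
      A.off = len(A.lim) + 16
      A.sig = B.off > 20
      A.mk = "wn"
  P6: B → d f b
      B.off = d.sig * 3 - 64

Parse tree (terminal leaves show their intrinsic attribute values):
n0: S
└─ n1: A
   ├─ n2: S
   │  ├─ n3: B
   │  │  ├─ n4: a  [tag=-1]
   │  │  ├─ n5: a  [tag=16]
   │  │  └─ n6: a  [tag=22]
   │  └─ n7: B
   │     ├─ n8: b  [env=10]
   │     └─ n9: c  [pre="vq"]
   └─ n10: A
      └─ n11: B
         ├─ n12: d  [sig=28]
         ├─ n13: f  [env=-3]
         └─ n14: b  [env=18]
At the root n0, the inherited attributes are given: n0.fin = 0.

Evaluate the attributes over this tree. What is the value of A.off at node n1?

1. n0.fin = 0  [given at root]
2. n1.lim = "rw"  ["rw"]
3. n2.fin = 11  [len(A₀.lim) + 9]
4. n3.cnt = 6  [S.fin - 5]
5. n3.pre = 27  [27]
6. n4.tag = -1  [terminal]
7. n5.tag = 16  [terminal]
8. n6.tag = 22  [terminal]
9. n3.off = -8  [a₁.tag - 24]
10. n7.cnt = 18  [B₀.off + 26]
11. n7.pre = 1  [S.fin - 10]
12. n8.env = 10  [terminal]
13. n9.pre = "vq"  [terminal]
14. n7.off = -7  [B.cnt * 2 - 43]
15. n2.lab = -6  [S.fin + B₁.off - 10]
16. n10.lim = "rwv"  [A₀.lim ++ "v"]
17. n11.cnt = 13  [len(A.lim) + 10]
18. n11.pre = 4  [len(A.lim) + 1]
19. n12.sig = 28  [terminal]
20. n13.env = -3  [terminal]
21. n14.env = 18  [terminal]
22. n11.off = 20  [d.sig * 3 - 64]
23. n10.off = 19  [len(A.lim) + 16]
24. n10.sig = false  [B.off > 20]
25. n10.mk = "wn"  ["wn"]
26. n1.off = 3  [S.lab * 3 + 21]
27. n1.sig = true  [A₁.sig == false]
28. n1.mk = "nq"  ["nq"]
29. n0.lab = 25  [len(A.mk) + 23]

3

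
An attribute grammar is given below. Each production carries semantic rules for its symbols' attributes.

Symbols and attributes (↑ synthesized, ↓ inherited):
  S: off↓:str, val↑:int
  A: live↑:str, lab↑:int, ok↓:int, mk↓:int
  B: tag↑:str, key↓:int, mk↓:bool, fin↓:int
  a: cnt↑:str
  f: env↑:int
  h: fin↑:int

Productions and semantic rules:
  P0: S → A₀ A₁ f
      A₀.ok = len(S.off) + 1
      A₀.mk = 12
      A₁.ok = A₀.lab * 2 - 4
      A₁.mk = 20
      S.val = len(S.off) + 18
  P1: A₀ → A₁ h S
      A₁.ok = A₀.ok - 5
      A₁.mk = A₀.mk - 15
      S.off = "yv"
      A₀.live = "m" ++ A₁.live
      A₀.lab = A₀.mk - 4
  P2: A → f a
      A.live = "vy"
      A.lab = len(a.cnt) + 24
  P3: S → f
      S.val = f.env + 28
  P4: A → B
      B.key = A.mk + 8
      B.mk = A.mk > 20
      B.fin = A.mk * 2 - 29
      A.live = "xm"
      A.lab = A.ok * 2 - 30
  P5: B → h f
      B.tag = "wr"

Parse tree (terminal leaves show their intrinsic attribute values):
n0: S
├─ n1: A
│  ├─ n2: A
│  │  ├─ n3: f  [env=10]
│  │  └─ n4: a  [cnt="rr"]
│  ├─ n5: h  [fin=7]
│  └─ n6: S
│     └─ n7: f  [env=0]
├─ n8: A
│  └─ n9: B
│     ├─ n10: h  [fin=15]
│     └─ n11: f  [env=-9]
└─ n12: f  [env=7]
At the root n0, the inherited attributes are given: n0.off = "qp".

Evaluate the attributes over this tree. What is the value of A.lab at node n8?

-6

1. n0.off = "qp"  [given at root]
2. n1.ok = 3  [len(S.off) + 1]
3. n1.mk = 12  [12]
4. n2.ok = -2  [A₀.ok - 5]
5. n2.mk = -3  [A₀.mk - 15]
6. n3.env = 10  [terminal]
7. n4.cnt = "rr"  [terminal]
8. n2.live = "vy"  ["vy"]
9. n2.lab = 26  [len(a.cnt) + 24]
10. n5.fin = 7  [terminal]
11. n6.off = "yv"  ["yv"]
12. n7.env = 0  [terminal]
13. n6.val = 28  [f.env + 28]
14. n1.live = "mvy"  ["m" ++ A₁.live]
15. n1.lab = 8  [A₀.mk - 4]
16. n8.ok = 12  [A₀.lab * 2 - 4]
17. n8.mk = 20  [20]
18. n9.key = 28  [A.mk + 8]
19. n9.mk = false  [A.mk > 20]
20. n9.fin = 11  [A.mk * 2 - 29]
21. n10.fin = 15  [terminal]
22. n11.env = -9  [terminal]
23. n9.tag = "wr"  ["wr"]
24. n8.live = "xm"  ["xm"]
25. n8.lab = -6  [A.ok * 2 - 30]
26. n12.env = 7  [terminal]
27. n0.val = 20  [len(S.off) + 18]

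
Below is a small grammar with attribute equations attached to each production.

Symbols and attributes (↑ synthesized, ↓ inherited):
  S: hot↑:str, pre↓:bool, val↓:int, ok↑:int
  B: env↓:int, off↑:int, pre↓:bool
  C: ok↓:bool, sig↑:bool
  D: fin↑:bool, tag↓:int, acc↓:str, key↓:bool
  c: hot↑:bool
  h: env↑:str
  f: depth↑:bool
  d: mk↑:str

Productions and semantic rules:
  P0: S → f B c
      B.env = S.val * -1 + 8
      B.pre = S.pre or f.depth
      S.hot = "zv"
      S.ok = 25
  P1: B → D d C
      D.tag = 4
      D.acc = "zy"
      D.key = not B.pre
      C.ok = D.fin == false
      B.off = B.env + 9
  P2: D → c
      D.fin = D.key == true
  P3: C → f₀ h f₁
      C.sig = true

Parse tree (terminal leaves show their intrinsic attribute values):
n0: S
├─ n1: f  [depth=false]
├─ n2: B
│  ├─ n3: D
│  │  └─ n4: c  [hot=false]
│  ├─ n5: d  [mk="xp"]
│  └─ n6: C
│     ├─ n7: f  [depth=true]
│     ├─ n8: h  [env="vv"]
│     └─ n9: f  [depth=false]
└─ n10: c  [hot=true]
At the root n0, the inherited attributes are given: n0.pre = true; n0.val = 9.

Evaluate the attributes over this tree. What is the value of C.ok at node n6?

1. n0.pre = true  [given at root]
2. n0.val = 9  [given at root]
3. n1.depth = false  [terminal]
4. n2.env = -1  [S.val * -1 + 8]
5. n2.pre = true  [S.pre or f.depth]
6. n3.tag = 4  [4]
7. n3.acc = "zy"  ["zy"]
8. n3.key = false  [not B.pre]
9. n4.hot = false  [terminal]
10. n3.fin = false  [D.key == true]
11. n5.mk = "xp"  [terminal]
12. n6.ok = true  [D.fin == false]
13. n7.depth = true  [terminal]
14. n8.env = "vv"  [terminal]
15. n9.depth = false  [terminal]
16. n6.sig = true  [true]
17. n2.off = 8  [B.env + 9]
18. n10.hot = true  [terminal]
19. n0.hot = "zv"  ["zv"]
20. n0.ok = 25  [25]

true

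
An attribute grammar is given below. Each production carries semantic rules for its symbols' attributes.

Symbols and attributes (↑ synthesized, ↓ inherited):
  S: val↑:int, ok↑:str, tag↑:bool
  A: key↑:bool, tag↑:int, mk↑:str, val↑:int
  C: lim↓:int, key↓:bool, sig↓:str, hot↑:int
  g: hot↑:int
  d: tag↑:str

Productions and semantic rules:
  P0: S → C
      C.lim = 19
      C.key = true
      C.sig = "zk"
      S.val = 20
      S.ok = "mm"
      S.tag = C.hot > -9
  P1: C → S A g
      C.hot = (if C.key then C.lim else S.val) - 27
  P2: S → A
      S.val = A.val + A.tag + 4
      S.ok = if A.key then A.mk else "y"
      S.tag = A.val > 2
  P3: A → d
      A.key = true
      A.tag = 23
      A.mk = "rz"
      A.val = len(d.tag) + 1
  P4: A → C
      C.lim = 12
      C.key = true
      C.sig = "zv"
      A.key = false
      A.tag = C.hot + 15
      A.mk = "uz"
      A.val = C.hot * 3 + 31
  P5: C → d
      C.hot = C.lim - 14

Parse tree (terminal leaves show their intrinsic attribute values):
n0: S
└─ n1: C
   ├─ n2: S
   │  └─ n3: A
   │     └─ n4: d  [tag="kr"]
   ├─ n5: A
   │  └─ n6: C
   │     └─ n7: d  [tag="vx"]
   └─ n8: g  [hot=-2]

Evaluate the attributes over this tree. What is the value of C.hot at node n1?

-8

1. n1.lim = 19  [19]
2. n1.key = true  [true]
3. n1.sig = "zk"  ["zk"]
4. n4.tag = "kr"  [terminal]
5. n3.key = true  [true]
6. n3.tag = 23  [23]
7. n3.mk = "rz"  ["rz"]
8. n3.val = 3  [len(d.tag) + 1]
9. n2.val = 30  [A.val + A.tag + 4]
10. n2.ok = "rz"  [if A.key then A.mk else "y"]
11. n2.tag = true  [A.val > 2]
12. n6.lim = 12  [12]
13. n6.key = true  [true]
14. n6.sig = "zv"  ["zv"]
15. n7.tag = "vx"  [terminal]
16. n6.hot = -2  [C.lim - 14]
17. n5.key = false  [false]
18. n5.tag = 13  [C.hot + 15]
19. n5.mk = "uz"  ["uz"]
20. n5.val = 25  [C.hot * 3 + 31]
21. n8.hot = -2  [terminal]
22. n1.hot = -8  [(if C.key then C.lim else S.val) - 27]
23. n0.val = 20  [20]
24. n0.ok = "mm"  ["mm"]
25. n0.tag = true  [C.hot > -9]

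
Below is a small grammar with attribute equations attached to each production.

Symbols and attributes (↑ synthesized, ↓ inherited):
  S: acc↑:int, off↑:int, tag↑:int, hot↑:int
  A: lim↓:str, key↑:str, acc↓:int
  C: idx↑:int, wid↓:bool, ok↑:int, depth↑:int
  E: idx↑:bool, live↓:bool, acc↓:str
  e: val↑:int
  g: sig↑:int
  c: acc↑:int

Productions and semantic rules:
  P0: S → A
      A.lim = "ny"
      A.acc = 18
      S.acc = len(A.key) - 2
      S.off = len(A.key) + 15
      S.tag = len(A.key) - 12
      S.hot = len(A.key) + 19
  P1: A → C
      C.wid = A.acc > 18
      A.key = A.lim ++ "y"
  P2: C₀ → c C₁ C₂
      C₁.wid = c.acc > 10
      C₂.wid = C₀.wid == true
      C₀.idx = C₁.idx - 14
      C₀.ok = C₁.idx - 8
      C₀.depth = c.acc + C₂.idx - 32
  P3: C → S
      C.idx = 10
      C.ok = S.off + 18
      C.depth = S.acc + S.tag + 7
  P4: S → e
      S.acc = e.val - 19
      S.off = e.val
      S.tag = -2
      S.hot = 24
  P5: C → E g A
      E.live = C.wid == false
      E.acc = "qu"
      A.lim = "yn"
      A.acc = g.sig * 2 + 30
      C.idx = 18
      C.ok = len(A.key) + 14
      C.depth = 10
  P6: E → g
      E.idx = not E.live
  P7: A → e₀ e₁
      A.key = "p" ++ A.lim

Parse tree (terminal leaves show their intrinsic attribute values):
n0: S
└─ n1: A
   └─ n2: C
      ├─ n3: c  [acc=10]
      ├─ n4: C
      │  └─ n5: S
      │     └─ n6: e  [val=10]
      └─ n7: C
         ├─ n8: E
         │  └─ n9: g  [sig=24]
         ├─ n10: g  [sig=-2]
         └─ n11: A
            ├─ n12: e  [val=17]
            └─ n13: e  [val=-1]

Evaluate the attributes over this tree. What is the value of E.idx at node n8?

1. n1.lim = "ny"  ["ny"]
2. n1.acc = 18  [18]
3. n2.wid = false  [A.acc > 18]
4. n3.acc = 10  [terminal]
5. n4.wid = false  [c.acc > 10]
6. n6.val = 10  [terminal]
7. n5.acc = -9  [e.val - 19]
8. n5.off = 10  [e.val]
9. n5.tag = -2  [-2]
10. n5.hot = 24  [24]
11. n4.idx = 10  [10]
12. n4.ok = 28  [S.off + 18]
13. n4.depth = -4  [S.acc + S.tag + 7]
14. n7.wid = false  [C₀.wid == true]
15. n8.live = true  [C.wid == false]
16. n8.acc = "qu"  ["qu"]
17. n9.sig = 24  [terminal]
18. n8.idx = false  [not E.live]
19. n10.sig = -2  [terminal]
20. n11.lim = "yn"  ["yn"]
21. n11.acc = 26  [g.sig * 2 + 30]
22. n12.val = 17  [terminal]
23. n13.val = -1  [terminal]
24. n11.key = "pyn"  ["p" ++ A.lim]
25. n7.idx = 18  [18]
26. n7.ok = 17  [len(A.key) + 14]
27. n7.depth = 10  [10]
28. n2.idx = -4  [C₁.idx - 14]
29. n2.ok = 2  [C₁.idx - 8]
30. n2.depth = -4  [c.acc + C₂.idx - 32]
31. n1.key = "nyy"  [A.lim ++ "y"]
32. n0.acc = 1  [len(A.key) - 2]
33. n0.off = 18  [len(A.key) + 15]
34. n0.tag = -9  [len(A.key) - 12]
35. n0.hot = 22  [len(A.key) + 19]

false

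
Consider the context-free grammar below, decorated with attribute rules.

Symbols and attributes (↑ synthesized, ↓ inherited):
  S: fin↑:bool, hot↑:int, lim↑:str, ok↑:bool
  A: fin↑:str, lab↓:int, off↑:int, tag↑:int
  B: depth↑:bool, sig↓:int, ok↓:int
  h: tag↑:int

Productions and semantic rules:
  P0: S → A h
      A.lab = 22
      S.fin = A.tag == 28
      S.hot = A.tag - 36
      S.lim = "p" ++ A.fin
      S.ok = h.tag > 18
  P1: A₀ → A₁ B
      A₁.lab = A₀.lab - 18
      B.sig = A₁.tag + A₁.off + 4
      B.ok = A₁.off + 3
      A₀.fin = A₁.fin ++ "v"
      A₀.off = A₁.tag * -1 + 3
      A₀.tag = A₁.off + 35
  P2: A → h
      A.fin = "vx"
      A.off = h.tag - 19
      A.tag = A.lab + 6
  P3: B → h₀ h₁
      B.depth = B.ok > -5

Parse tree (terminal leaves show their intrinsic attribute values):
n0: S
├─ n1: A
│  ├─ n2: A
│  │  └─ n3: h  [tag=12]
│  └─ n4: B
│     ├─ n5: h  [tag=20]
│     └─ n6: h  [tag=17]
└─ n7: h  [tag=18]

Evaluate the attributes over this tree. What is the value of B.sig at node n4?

1. n1.lab = 22  [22]
2. n2.lab = 4  [A₀.lab - 18]
3. n3.tag = 12  [terminal]
4. n2.fin = "vx"  ["vx"]
5. n2.off = -7  [h.tag - 19]
6. n2.tag = 10  [A.lab + 6]
7. n4.sig = 7  [A₁.tag + A₁.off + 4]
8. n4.ok = -4  [A₁.off + 3]
9. n5.tag = 20  [terminal]
10. n6.tag = 17  [terminal]
11. n4.depth = true  [B.ok > -5]
12. n1.fin = "vxv"  [A₁.fin ++ "v"]
13. n1.off = -7  [A₁.tag * -1 + 3]
14. n1.tag = 28  [A₁.off + 35]
15. n7.tag = 18  [terminal]
16. n0.fin = true  [A.tag == 28]
17. n0.hot = -8  [A.tag - 36]
18. n0.lim = "pvxv"  ["p" ++ A.fin]
19. n0.ok = false  [h.tag > 18]

7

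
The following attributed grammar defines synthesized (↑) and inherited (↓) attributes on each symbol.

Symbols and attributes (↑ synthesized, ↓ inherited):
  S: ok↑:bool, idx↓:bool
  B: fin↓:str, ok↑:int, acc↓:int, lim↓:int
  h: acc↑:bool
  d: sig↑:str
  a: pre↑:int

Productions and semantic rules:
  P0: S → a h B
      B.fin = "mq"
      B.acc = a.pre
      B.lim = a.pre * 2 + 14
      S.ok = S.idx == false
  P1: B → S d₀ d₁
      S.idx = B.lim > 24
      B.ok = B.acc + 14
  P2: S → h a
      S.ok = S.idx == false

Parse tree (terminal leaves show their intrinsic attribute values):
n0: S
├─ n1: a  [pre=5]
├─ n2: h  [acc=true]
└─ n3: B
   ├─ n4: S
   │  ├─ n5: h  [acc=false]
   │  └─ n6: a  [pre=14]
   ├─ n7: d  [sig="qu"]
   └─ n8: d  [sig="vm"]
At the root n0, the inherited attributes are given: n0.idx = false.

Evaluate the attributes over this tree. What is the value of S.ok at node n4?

1. n0.idx = false  [given at root]
2. n1.pre = 5  [terminal]
3. n2.acc = true  [terminal]
4. n3.fin = "mq"  ["mq"]
5. n3.acc = 5  [a.pre]
6. n3.lim = 24  [a.pre * 2 + 14]
7. n4.idx = false  [B.lim > 24]
8. n5.acc = false  [terminal]
9. n6.pre = 14  [terminal]
10. n4.ok = true  [S.idx == false]
11. n7.sig = "qu"  [terminal]
12. n8.sig = "vm"  [terminal]
13. n3.ok = 19  [B.acc + 14]
14. n0.ok = true  [S.idx == false]

true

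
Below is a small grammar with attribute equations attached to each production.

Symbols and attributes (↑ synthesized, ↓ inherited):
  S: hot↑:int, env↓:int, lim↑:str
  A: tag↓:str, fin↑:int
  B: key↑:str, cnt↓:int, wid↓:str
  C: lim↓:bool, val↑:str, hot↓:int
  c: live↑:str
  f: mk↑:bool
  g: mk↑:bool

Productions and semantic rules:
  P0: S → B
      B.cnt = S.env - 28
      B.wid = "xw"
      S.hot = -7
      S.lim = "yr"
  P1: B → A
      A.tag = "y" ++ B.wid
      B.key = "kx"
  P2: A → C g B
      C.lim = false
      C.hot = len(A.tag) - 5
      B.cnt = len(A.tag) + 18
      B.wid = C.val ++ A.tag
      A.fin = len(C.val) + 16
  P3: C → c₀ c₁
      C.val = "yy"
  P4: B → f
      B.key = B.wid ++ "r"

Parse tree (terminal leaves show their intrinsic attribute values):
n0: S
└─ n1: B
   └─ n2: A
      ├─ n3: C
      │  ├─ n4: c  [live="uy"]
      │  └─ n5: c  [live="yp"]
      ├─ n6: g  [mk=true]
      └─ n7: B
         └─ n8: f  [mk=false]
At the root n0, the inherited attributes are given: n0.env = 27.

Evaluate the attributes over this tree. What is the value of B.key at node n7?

1. n0.env = 27  [given at root]
2. n1.cnt = -1  [S.env - 28]
3. n1.wid = "xw"  ["xw"]
4. n2.tag = "yxw"  ["y" ++ B.wid]
5. n3.lim = false  [false]
6. n3.hot = -2  [len(A.tag) - 5]
7. n4.live = "uy"  [terminal]
8. n5.live = "yp"  [terminal]
9. n3.val = "yy"  ["yy"]
10. n6.mk = true  [terminal]
11. n7.cnt = 21  [len(A.tag) + 18]
12. n7.wid = "yyyxw"  [C.val ++ A.tag]
13. n8.mk = false  [terminal]
14. n7.key = "yyyxwr"  [B.wid ++ "r"]
15. n2.fin = 18  [len(C.val) + 16]
16. n1.key = "kx"  ["kx"]
17. n0.hot = -7  [-7]
18. n0.lim = "yr"  ["yr"]

"yyyxwr"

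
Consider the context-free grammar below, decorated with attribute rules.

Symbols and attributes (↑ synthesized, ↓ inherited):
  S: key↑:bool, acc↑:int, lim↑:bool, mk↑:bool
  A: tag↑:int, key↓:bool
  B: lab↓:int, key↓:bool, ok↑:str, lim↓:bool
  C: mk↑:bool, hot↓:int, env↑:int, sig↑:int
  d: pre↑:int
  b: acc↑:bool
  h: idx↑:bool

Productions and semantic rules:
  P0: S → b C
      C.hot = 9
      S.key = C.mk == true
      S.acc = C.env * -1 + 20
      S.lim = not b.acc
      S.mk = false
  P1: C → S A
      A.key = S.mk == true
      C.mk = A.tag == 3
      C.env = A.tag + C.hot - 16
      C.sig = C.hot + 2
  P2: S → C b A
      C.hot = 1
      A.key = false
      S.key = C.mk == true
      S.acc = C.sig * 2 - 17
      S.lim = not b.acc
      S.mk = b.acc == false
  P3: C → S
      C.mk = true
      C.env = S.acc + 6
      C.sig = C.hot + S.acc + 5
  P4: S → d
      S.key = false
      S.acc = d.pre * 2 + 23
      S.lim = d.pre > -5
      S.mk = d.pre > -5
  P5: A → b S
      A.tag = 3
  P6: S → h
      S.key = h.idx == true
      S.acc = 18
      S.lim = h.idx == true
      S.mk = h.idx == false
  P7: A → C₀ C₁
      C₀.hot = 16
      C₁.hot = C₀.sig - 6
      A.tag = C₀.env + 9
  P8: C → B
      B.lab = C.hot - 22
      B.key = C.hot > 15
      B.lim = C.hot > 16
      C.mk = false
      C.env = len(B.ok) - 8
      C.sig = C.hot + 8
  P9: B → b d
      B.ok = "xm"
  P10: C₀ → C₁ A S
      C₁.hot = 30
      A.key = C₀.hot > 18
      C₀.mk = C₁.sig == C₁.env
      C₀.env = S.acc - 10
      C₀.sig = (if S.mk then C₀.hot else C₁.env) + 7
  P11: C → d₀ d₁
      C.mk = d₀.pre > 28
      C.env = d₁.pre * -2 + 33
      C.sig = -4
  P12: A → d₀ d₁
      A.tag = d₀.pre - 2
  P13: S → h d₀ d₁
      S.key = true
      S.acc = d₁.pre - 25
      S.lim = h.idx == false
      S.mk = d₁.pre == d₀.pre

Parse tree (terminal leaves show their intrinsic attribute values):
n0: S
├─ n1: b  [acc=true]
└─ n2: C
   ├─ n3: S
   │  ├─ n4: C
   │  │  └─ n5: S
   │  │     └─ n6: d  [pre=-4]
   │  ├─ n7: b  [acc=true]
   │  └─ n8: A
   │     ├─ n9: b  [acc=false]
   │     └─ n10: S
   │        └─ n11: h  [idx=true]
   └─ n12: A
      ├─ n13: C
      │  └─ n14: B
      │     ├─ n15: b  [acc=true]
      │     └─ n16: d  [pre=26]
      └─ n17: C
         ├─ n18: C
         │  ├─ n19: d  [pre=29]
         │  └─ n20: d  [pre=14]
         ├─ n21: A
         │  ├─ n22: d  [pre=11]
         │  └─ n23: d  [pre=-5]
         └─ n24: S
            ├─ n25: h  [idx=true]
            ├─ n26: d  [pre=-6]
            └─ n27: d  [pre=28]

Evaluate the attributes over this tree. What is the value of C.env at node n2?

-4

1. n1.acc = true  [terminal]
2. n2.hot = 9  [9]
3. n4.hot = 1  [1]
4. n6.pre = -4  [terminal]
5. n5.key = false  [false]
6. n5.acc = 15  [d.pre * 2 + 23]
7. n5.lim = true  [d.pre > -5]
8. n5.mk = true  [d.pre > -5]
9. n4.mk = true  [true]
10. n4.env = 21  [S.acc + 6]
11. n4.sig = 21  [C.hot + S.acc + 5]
12. n7.acc = true  [terminal]
13. n8.key = false  [false]
14. n9.acc = false  [terminal]
15. n11.idx = true  [terminal]
16. n10.key = true  [h.idx == true]
17. n10.acc = 18  [18]
18. n10.lim = true  [h.idx == true]
19. n10.mk = false  [h.idx == false]
20. n8.tag = 3  [3]
21. n3.key = true  [C.mk == true]
22. n3.acc = 25  [C.sig * 2 - 17]
23. n3.lim = false  [not b.acc]
24. n3.mk = false  [b.acc == false]
25. n12.key = false  [S.mk == true]
26. n13.hot = 16  [16]
27. n14.lab = -6  [C.hot - 22]
28. n14.key = true  [C.hot > 15]
29. n14.lim = false  [C.hot > 16]
30. n15.acc = true  [terminal]
31. n16.pre = 26  [terminal]
32. n14.ok = "xm"  ["xm"]
33. n13.mk = false  [false]
34. n13.env = -6  [len(B.ok) - 8]
35. n13.sig = 24  [C.hot + 8]
36. n17.hot = 18  [C₀.sig - 6]
37. n18.hot = 30  [30]
38. n19.pre = 29  [terminal]
39. n20.pre = 14  [terminal]
40. n18.mk = true  [d₀.pre > 28]
41. n18.env = 5  [d₁.pre * -2 + 33]
42. n18.sig = -4  [-4]
43. n21.key = false  [C₀.hot > 18]
44. n22.pre = 11  [terminal]
45. n23.pre = -5  [terminal]
46. n21.tag = 9  [d₀.pre - 2]
47. n25.idx = true  [terminal]
48. n26.pre = -6  [terminal]
49. n27.pre = 28  [terminal]
50. n24.key = true  [true]
51. n24.acc = 3  [d₁.pre - 25]
52. n24.lim = false  [h.idx == false]
53. n24.mk = false  [d₁.pre == d₀.pre]
54. n17.mk = false  [C₁.sig == C₁.env]
55. n17.env = -7  [S.acc - 10]
56. n17.sig = 12  [(if S.mk then C₀.hot else C₁.env) + 7]
57. n12.tag = 3  [C₀.env + 9]
58. n2.mk = true  [A.tag == 3]
59. n2.env = -4  [A.tag + C.hot - 16]
60. n2.sig = 11  [C.hot + 2]
61. n0.key = true  [C.mk == true]
62. n0.acc = 24  [C.env * -1 + 20]
63. n0.lim = false  [not b.acc]
64. n0.mk = false  [false]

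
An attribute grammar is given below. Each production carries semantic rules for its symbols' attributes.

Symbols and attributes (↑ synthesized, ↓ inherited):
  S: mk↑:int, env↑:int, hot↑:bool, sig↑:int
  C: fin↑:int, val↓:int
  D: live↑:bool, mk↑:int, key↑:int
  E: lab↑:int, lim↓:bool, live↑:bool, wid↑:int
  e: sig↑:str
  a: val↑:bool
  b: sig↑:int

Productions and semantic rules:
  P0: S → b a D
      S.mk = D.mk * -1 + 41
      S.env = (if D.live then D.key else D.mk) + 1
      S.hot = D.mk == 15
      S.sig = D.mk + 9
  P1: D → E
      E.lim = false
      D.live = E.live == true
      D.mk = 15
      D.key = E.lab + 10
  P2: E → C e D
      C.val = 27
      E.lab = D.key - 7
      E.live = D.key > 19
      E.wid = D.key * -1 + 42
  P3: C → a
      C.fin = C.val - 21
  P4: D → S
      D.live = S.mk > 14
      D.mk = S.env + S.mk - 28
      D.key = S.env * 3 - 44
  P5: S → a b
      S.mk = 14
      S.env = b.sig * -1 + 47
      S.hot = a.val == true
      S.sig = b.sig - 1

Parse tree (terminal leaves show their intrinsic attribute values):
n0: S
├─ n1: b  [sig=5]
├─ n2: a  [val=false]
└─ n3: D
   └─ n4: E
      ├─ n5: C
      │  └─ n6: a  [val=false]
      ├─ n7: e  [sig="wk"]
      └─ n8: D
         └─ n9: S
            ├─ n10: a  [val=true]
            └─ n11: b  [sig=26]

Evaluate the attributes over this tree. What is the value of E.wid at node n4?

23

1. n1.sig = 5  [terminal]
2. n2.val = false  [terminal]
3. n4.lim = false  [false]
4. n5.val = 27  [27]
5. n6.val = false  [terminal]
6. n5.fin = 6  [C.val - 21]
7. n7.sig = "wk"  [terminal]
8. n10.val = true  [terminal]
9. n11.sig = 26  [terminal]
10. n9.mk = 14  [14]
11. n9.env = 21  [b.sig * -1 + 47]
12. n9.hot = true  [a.val == true]
13. n9.sig = 25  [b.sig - 1]
14. n8.live = false  [S.mk > 14]
15. n8.mk = 7  [S.env + S.mk - 28]
16. n8.key = 19  [S.env * 3 - 44]
17. n4.lab = 12  [D.key - 7]
18. n4.live = false  [D.key > 19]
19. n4.wid = 23  [D.key * -1 + 42]
20. n3.live = false  [E.live == true]
21. n3.mk = 15  [15]
22. n3.key = 22  [E.lab + 10]
23. n0.mk = 26  [D.mk * -1 + 41]
24. n0.env = 16  [(if D.live then D.key else D.mk) + 1]
25. n0.hot = true  [D.mk == 15]
26. n0.sig = 24  [D.mk + 9]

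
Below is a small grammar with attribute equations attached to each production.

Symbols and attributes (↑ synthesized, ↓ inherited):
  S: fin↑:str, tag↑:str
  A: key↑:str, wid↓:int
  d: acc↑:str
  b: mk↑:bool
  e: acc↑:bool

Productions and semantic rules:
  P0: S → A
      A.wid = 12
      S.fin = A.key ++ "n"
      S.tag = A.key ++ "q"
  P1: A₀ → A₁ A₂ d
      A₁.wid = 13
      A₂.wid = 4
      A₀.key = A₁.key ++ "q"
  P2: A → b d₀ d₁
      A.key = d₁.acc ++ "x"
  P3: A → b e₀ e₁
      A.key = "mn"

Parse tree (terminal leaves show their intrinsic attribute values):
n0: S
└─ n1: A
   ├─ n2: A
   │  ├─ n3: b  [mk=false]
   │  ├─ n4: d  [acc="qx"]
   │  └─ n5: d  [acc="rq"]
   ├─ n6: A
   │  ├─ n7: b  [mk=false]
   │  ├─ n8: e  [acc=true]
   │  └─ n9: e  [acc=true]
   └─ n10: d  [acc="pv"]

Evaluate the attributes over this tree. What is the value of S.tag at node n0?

"rqxqq"

1. n1.wid = 12  [12]
2. n2.wid = 13  [13]
3. n3.mk = false  [terminal]
4. n4.acc = "qx"  [terminal]
5. n5.acc = "rq"  [terminal]
6. n2.key = "rqx"  [d₁.acc ++ "x"]
7. n6.wid = 4  [4]
8. n7.mk = false  [terminal]
9. n8.acc = true  [terminal]
10. n9.acc = true  [terminal]
11. n6.key = "mn"  ["mn"]
12. n10.acc = "pv"  [terminal]
13. n1.key = "rqxq"  [A₁.key ++ "q"]
14. n0.fin = "rqxqn"  [A.key ++ "n"]
15. n0.tag = "rqxqq"  [A.key ++ "q"]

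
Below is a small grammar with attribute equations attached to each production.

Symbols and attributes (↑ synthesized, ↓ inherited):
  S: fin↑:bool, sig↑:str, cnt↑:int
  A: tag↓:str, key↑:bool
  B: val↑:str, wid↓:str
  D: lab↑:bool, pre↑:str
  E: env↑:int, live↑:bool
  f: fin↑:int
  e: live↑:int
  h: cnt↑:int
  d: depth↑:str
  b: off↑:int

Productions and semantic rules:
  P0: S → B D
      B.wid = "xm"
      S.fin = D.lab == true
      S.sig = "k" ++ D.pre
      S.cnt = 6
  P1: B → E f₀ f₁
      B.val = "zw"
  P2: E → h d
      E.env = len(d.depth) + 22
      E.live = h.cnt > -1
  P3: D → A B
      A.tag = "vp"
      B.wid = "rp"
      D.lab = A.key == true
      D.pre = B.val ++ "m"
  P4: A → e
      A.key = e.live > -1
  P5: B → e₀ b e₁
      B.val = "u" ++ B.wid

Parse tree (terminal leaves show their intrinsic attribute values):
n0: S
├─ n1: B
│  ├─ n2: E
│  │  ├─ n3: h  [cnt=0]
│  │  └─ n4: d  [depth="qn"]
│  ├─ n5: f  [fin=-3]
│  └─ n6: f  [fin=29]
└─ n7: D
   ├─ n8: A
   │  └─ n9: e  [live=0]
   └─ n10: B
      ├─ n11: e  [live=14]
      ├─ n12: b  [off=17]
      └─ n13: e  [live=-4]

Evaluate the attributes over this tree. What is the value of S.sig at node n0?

"kurpm"

1. n1.wid = "xm"  ["xm"]
2. n3.cnt = 0  [terminal]
3. n4.depth = "qn"  [terminal]
4. n2.env = 24  [len(d.depth) + 22]
5. n2.live = true  [h.cnt > -1]
6. n5.fin = -3  [terminal]
7. n6.fin = 29  [terminal]
8. n1.val = "zw"  ["zw"]
9. n8.tag = "vp"  ["vp"]
10. n9.live = 0  [terminal]
11. n8.key = true  [e.live > -1]
12. n10.wid = "rp"  ["rp"]
13. n11.live = 14  [terminal]
14. n12.off = 17  [terminal]
15. n13.live = -4  [terminal]
16. n10.val = "urp"  ["u" ++ B.wid]
17. n7.lab = true  [A.key == true]
18. n7.pre = "urpm"  [B.val ++ "m"]
19. n0.fin = true  [D.lab == true]
20. n0.sig = "kurpm"  ["k" ++ D.pre]
21. n0.cnt = 6  [6]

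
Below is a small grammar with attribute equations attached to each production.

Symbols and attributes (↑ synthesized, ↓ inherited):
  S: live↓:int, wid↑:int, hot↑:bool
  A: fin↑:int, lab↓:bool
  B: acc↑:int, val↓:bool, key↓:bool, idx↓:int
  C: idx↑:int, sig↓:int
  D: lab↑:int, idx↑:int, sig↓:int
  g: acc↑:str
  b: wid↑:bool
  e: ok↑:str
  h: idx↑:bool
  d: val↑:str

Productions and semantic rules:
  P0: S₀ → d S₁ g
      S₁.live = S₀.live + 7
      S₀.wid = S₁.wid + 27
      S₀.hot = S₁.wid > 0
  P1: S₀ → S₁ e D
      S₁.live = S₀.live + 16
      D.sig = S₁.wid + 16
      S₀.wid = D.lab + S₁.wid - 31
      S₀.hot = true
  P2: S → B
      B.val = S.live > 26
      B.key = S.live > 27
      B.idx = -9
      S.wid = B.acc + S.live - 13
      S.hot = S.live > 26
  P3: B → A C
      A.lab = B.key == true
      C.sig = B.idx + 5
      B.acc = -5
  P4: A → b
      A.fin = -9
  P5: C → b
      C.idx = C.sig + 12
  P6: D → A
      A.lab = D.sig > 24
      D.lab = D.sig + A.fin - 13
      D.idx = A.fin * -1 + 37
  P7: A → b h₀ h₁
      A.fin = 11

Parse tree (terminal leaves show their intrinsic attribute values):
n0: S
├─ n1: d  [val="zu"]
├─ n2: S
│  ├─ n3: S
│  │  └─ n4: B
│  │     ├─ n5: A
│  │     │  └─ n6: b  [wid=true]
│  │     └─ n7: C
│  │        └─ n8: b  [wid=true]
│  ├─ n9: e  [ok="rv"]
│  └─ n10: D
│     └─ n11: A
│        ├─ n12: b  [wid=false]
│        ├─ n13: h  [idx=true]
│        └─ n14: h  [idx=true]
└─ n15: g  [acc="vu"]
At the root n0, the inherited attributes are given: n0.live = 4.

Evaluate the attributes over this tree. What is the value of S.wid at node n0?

28

1. n0.live = 4  [given at root]
2. n1.val = "zu"  [terminal]
3. n2.live = 11  [S₀.live + 7]
4. n3.live = 27  [S₀.live + 16]
5. n4.val = true  [S.live > 26]
6. n4.key = false  [S.live > 27]
7. n4.idx = -9  [-9]
8. n5.lab = false  [B.key == true]
9. n6.wid = true  [terminal]
10. n5.fin = -9  [-9]
11. n7.sig = -4  [B.idx + 5]
12. n8.wid = true  [terminal]
13. n7.idx = 8  [C.sig + 12]
14. n4.acc = -5  [-5]
15. n3.wid = 9  [B.acc + S.live - 13]
16. n3.hot = true  [S.live > 26]
17. n9.ok = "rv"  [terminal]
18. n10.sig = 25  [S₁.wid + 16]
19. n11.lab = true  [D.sig > 24]
20. n12.wid = false  [terminal]
21. n13.idx = true  [terminal]
22. n14.idx = true  [terminal]
23. n11.fin = 11  [11]
24. n10.lab = 23  [D.sig + A.fin - 13]
25. n10.idx = 26  [A.fin * -1 + 37]
26. n2.wid = 1  [D.lab + S₁.wid - 31]
27. n2.hot = true  [true]
28. n15.acc = "vu"  [terminal]
29. n0.wid = 28  [S₁.wid + 27]
30. n0.hot = true  [S₁.wid > 0]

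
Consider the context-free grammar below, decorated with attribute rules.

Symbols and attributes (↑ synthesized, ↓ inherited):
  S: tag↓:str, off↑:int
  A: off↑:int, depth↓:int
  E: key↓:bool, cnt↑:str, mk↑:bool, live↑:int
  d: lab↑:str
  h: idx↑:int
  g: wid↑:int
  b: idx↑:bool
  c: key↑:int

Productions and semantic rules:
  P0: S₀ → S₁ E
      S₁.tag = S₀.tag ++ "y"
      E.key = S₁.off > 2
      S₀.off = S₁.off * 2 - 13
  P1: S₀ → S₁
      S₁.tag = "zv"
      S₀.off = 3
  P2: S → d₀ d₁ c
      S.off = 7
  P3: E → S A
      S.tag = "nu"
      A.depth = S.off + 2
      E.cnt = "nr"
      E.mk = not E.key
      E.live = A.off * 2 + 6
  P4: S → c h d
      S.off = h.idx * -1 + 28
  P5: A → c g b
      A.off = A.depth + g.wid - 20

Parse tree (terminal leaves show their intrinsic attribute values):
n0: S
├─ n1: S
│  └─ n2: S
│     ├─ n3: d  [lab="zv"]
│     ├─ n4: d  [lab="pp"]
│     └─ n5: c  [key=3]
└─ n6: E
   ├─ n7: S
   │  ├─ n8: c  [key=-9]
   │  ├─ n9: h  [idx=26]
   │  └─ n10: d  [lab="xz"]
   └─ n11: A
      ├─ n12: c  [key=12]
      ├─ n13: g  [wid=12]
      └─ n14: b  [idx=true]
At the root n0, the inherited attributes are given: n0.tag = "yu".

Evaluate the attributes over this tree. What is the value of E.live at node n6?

-2

1. n0.tag = "yu"  [given at root]
2. n1.tag = "yuy"  [S₀.tag ++ "y"]
3. n2.tag = "zv"  ["zv"]
4. n3.lab = "zv"  [terminal]
5. n4.lab = "pp"  [terminal]
6. n5.key = 3  [terminal]
7. n2.off = 7  [7]
8. n1.off = 3  [3]
9. n6.key = true  [S₁.off > 2]
10. n7.tag = "nu"  ["nu"]
11. n8.key = -9  [terminal]
12. n9.idx = 26  [terminal]
13. n10.lab = "xz"  [terminal]
14. n7.off = 2  [h.idx * -1 + 28]
15. n11.depth = 4  [S.off + 2]
16. n12.key = 12  [terminal]
17. n13.wid = 12  [terminal]
18. n14.idx = true  [terminal]
19. n11.off = -4  [A.depth + g.wid - 20]
20. n6.cnt = "nr"  ["nr"]
21. n6.mk = false  [not E.key]
22. n6.live = -2  [A.off * 2 + 6]
23. n0.off = -7  [S₁.off * 2 - 13]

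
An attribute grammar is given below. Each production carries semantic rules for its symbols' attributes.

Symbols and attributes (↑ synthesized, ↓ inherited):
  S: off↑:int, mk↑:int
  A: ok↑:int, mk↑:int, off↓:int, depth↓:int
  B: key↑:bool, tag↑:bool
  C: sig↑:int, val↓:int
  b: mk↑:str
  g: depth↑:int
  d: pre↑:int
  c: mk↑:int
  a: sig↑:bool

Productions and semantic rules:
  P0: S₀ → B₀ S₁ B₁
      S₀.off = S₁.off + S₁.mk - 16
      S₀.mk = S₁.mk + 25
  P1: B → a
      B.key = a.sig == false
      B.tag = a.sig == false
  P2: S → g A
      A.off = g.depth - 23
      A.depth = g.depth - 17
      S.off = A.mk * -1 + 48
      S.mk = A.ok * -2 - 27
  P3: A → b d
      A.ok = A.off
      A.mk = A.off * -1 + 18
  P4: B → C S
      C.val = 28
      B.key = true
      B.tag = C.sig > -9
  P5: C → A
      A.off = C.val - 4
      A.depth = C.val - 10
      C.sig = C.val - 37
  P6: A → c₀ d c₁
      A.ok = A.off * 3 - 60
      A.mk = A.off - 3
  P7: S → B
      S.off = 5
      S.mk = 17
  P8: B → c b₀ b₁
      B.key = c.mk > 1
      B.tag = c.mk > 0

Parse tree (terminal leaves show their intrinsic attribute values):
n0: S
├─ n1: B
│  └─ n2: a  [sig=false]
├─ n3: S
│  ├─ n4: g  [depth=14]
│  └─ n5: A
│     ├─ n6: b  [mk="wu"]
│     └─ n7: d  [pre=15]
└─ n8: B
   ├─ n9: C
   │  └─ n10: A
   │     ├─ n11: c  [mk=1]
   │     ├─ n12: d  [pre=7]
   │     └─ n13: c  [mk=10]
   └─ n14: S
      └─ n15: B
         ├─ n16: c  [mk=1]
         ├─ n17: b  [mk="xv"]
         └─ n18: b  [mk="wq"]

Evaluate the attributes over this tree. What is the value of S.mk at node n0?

1. n2.sig = false  [terminal]
2. n1.key = true  [a.sig == false]
3. n1.tag = true  [a.sig == false]
4. n4.depth = 14  [terminal]
5. n5.off = -9  [g.depth - 23]
6. n5.depth = -3  [g.depth - 17]
7. n6.mk = "wu"  [terminal]
8. n7.pre = 15  [terminal]
9. n5.ok = -9  [A.off]
10. n5.mk = 27  [A.off * -1 + 18]
11. n3.off = 21  [A.mk * -1 + 48]
12. n3.mk = -9  [A.ok * -2 - 27]
13. n9.val = 28  [28]
14. n10.off = 24  [C.val - 4]
15. n10.depth = 18  [C.val - 10]
16. n11.mk = 1  [terminal]
17. n12.pre = 7  [terminal]
18. n13.mk = 10  [terminal]
19. n10.ok = 12  [A.off * 3 - 60]
20. n10.mk = 21  [A.off - 3]
21. n9.sig = -9  [C.val - 37]
22. n16.mk = 1  [terminal]
23. n17.mk = "xv"  [terminal]
24. n18.mk = "wq"  [terminal]
25. n15.key = false  [c.mk > 1]
26. n15.tag = true  [c.mk > 0]
27. n14.off = 5  [5]
28. n14.mk = 17  [17]
29. n8.key = true  [true]
30. n8.tag = false  [C.sig > -9]
31. n0.off = -4  [S₁.off + S₁.mk - 16]
32. n0.mk = 16  [S₁.mk + 25]

16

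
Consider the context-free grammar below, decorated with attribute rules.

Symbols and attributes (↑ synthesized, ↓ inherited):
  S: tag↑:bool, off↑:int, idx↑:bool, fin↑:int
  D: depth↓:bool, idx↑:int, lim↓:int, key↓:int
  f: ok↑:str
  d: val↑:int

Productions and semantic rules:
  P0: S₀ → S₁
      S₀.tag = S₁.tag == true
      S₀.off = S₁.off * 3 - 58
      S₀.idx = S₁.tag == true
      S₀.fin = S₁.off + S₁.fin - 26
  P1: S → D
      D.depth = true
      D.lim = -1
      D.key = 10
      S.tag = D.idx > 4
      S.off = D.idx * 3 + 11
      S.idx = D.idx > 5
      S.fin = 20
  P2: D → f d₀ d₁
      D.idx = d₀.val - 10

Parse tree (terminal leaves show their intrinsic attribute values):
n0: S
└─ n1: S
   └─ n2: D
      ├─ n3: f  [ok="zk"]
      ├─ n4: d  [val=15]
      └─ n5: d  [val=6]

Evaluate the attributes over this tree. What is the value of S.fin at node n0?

20

1. n2.depth = true  [true]
2. n2.lim = -1  [-1]
3. n2.key = 10  [10]
4. n3.ok = "zk"  [terminal]
5. n4.val = 15  [terminal]
6. n5.val = 6  [terminal]
7. n2.idx = 5  [d₀.val - 10]
8. n1.tag = true  [D.idx > 4]
9. n1.off = 26  [D.idx * 3 + 11]
10. n1.idx = false  [D.idx > 5]
11. n1.fin = 20  [20]
12. n0.tag = true  [S₁.tag == true]
13. n0.off = 20  [S₁.off * 3 - 58]
14. n0.idx = true  [S₁.tag == true]
15. n0.fin = 20  [S₁.off + S₁.fin - 26]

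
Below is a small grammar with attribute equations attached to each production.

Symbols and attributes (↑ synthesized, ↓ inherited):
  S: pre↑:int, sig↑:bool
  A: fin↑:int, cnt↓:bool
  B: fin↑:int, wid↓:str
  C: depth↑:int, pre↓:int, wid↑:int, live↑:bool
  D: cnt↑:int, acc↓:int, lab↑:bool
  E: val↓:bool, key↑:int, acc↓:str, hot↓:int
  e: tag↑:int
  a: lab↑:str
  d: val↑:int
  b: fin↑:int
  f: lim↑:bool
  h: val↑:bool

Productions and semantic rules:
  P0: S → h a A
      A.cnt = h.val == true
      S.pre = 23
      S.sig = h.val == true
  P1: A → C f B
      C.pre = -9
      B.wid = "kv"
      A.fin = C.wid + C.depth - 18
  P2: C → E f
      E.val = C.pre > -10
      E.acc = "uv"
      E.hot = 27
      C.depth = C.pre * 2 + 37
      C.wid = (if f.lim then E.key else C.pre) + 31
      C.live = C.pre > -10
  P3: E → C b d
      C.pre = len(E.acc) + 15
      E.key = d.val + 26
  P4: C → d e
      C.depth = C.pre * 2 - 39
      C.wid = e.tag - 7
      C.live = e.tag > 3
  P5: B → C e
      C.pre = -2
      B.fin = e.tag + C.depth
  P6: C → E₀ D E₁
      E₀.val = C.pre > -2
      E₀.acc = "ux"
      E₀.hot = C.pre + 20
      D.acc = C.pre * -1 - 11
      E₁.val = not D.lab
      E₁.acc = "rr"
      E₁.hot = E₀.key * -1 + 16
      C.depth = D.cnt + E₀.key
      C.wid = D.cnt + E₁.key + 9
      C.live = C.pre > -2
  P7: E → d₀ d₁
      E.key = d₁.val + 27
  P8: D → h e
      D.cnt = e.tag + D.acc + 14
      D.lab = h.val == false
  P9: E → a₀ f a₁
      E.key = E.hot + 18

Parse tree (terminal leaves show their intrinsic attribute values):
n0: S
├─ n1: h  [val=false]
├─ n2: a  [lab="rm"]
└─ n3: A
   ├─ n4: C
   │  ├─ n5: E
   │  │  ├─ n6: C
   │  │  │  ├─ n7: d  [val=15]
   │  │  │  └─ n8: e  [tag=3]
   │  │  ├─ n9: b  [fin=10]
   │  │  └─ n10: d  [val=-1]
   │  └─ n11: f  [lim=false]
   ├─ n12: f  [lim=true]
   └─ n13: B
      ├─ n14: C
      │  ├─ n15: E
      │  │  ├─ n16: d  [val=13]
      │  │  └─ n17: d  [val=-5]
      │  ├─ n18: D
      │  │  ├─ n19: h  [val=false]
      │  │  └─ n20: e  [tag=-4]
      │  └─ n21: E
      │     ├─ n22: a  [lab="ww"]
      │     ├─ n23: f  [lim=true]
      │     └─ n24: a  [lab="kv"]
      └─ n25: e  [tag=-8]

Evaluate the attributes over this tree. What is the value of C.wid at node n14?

1. n1.val = false  [terminal]
2. n2.lab = "rm"  [terminal]
3. n3.cnt = false  [h.val == true]
4. n4.pre = -9  [-9]
5. n5.val = true  [C.pre > -10]
6. n5.acc = "uv"  ["uv"]
7. n5.hot = 27  [27]
8. n6.pre = 17  [len(E.acc) + 15]
9. n7.val = 15  [terminal]
10. n8.tag = 3  [terminal]
11. n6.depth = -5  [C.pre * 2 - 39]
12. n6.wid = -4  [e.tag - 7]
13. n6.live = false  [e.tag > 3]
14. n9.fin = 10  [terminal]
15. n10.val = -1  [terminal]
16. n5.key = 25  [d.val + 26]
17. n11.lim = false  [terminal]
18. n4.depth = 19  [C.pre * 2 + 37]
19. n4.wid = 22  [(if f.lim then E.key else C.pre) + 31]
20. n4.live = true  [C.pre > -10]
21. n12.lim = true  [terminal]
22. n13.wid = "kv"  ["kv"]
23. n14.pre = -2  [-2]
24. n15.val = false  [C.pre > -2]
25. n15.acc = "ux"  ["ux"]
26. n15.hot = 18  [C.pre + 20]
27. n16.val = 13  [terminal]
28. n17.val = -5  [terminal]
29. n15.key = 22  [d₁.val + 27]
30. n18.acc = -9  [C.pre * -1 - 11]
31. n19.val = false  [terminal]
32. n20.tag = -4  [terminal]
33. n18.cnt = 1  [e.tag + D.acc + 14]
34. n18.lab = true  [h.val == false]
35. n21.val = false  [not D.lab]
36. n21.acc = "rr"  ["rr"]
37. n21.hot = -6  [E₀.key * -1 + 16]
38. n22.lab = "ww"  [terminal]
39. n23.lim = true  [terminal]
40. n24.lab = "kv"  [terminal]
41. n21.key = 12  [E.hot + 18]
42. n14.depth = 23  [D.cnt + E₀.key]
43. n14.wid = 22  [D.cnt + E₁.key + 9]
44. n14.live = false  [C.pre > -2]
45. n25.tag = -8  [terminal]
46. n13.fin = 15  [e.tag + C.depth]
47. n3.fin = 23  [C.wid + C.depth - 18]
48. n0.pre = 23  [23]
49. n0.sig = false  [h.val == true]

22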